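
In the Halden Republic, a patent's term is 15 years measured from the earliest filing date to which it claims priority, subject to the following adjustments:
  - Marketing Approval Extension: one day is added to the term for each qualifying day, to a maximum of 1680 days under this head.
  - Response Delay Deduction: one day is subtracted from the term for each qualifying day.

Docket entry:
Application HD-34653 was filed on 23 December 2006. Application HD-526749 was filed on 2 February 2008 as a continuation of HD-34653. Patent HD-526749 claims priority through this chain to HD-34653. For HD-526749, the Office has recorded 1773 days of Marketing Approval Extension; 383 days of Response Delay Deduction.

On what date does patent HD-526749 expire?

Earliest priority filing: 23 December 2006.
Base term: 23 December 2006 + 15 years → 23 December 2021.
Marketing Approval Extension: 1773 days claimed exceeds the 1680-day cap, so +1680 days → 30 July 2026.
Response Delay Deduction: −383 days → 12 July 2025.

July 12, 2025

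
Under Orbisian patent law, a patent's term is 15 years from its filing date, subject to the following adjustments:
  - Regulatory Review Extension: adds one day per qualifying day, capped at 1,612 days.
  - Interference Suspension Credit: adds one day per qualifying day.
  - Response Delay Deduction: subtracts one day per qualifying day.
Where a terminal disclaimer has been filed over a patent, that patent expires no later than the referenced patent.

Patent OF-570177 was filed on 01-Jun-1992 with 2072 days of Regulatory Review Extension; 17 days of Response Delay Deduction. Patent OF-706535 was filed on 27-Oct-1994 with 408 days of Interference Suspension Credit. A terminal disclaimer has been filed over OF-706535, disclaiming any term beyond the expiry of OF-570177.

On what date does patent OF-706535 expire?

December 9, 2010

Natural term of OF-706535:
  Base: filing + 15 years → 27 October 2009.
  Interference Suspension Credit: +408 days → 9 December 2010.
Expiry of referenced patent OF-570177:
  Base: filing + 15 years → 1 June 2007.
  Regulatory Review Extension: 2072 days claimed exceeds the 1612-day cap, so +1612 days → 30 October 2011.
  Response Delay Deduction: −17 days → 13 October 2011.
Terminal disclaimer: OF-706535 expires on the earlier of 9 December 2010 and 13 October 2011.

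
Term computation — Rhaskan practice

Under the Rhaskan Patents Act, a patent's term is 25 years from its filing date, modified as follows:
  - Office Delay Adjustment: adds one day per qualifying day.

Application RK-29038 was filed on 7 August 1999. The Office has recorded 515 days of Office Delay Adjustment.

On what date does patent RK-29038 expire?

2026-01-04

Base term: filing date + 25 years → 7 August 2024.
Office Delay Adjustment: +515 days → 4 January 2026.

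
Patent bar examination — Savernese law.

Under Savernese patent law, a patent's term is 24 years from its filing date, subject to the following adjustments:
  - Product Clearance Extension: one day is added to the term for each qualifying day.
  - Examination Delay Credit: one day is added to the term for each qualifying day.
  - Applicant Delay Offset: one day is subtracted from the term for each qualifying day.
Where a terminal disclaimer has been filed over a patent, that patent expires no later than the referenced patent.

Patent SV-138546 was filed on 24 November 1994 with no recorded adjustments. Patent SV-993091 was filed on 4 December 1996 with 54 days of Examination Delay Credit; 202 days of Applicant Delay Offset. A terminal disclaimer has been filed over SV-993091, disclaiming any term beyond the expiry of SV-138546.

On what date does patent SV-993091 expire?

November 24, 2018

Natural term of SV-993091:
  Base: filing + 24 years → 4 December 2020.
  Examination Delay Credit: +54 days → 27 January 2021.
  Applicant Delay Offset: −202 days → 9 July 2020.
Expiry of referenced patent SV-138546:
  Base: filing + 24 years → 24 November 2018.
Terminal disclaimer: SV-993091 expires on the earlier of 9 July 2020 and 24 November 2018.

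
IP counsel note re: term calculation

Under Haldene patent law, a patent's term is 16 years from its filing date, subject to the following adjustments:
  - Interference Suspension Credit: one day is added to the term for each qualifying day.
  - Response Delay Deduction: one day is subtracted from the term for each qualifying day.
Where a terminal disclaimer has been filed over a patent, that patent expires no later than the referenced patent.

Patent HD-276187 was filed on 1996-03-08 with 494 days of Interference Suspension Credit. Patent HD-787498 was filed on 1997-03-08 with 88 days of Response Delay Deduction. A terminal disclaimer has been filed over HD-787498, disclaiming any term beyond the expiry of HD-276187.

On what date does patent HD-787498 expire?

2012-12-10

Natural term of HD-787498:
  Base: filing + 16 years → 8 March 2013.
  Response Delay Deduction: −88 days → 10 December 2012.
Expiry of referenced patent HD-276187:
  Base: filing + 16 years → 8 March 2012.
  Interference Suspension Credit: +494 days → 15 July 2013.
Terminal disclaimer: HD-787498 expires on the earlier of 10 December 2012 and 15 July 2013.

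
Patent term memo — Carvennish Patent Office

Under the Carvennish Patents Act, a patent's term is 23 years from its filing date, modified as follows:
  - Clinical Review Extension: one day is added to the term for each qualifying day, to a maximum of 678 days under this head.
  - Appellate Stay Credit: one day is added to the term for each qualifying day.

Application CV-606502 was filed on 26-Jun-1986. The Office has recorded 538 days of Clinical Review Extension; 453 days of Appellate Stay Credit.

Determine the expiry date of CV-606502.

March 13, 2012

Base term: filing date + 23 years → 26 June 2009.
Clinical Review Extension: 538 days (within the 678-day cap) → +538 days → 16 December 2010.
Appellate Stay Credit: +453 days → 13 March 2012.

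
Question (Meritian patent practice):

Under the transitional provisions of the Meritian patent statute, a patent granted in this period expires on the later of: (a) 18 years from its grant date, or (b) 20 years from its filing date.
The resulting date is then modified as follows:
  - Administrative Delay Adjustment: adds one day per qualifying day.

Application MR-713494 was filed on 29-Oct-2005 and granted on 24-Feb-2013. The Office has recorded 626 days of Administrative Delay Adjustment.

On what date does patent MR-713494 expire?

(a) grant + 18 years → 24 February 2031.
(b) filing + 20 years → 29 October 2025.
Later of the two: 24 February 2031.
Administrative Delay Adjustment: +626 days → 11 November 2032.

2032-11-11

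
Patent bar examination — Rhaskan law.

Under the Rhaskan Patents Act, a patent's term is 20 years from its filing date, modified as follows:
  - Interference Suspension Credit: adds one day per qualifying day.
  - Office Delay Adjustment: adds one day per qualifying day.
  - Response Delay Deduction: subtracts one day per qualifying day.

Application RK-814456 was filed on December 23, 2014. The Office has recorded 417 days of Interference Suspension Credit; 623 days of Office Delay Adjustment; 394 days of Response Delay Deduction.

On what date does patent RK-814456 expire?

Base term: filing date + 20 years → 23 December 2034.
Interference Suspension Credit: +417 days → 13 February 2036.
Office Delay Adjustment: +623 days → 28 October 2037.
Response Delay Deduction: −394 days → 29 September 2036.

September 29, 2036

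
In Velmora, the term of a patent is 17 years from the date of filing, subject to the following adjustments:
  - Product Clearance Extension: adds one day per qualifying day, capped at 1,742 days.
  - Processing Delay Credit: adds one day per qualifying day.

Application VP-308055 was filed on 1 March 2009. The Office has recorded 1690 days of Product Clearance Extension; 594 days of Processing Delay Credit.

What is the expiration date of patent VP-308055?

2032-06-01

Base term: filing date + 17 years → 1 March 2026.
Product Clearance Extension: 1690 days (within the 1742-day cap) → +1690 days → 16 October 2030.
Processing Delay Credit: +594 days → 1 June 2032.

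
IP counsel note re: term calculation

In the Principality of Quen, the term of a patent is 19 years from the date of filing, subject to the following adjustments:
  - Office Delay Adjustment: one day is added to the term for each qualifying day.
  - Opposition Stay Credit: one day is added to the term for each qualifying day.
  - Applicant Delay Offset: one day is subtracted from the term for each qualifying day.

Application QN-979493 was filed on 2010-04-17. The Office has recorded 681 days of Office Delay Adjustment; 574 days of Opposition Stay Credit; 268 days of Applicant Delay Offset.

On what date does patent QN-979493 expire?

2031-12-30

Base term: filing date + 19 years → 17 April 2029.
Office Delay Adjustment: +681 days → 27 February 2031.
Opposition Stay Credit: +574 days → 23 September 2032.
Applicant Delay Offset: −268 days → 30 December 2031.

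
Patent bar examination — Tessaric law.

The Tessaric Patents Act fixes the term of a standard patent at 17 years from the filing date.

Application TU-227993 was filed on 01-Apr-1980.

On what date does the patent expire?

Filing date + 17 years → 1 April 1997.

1997-04-01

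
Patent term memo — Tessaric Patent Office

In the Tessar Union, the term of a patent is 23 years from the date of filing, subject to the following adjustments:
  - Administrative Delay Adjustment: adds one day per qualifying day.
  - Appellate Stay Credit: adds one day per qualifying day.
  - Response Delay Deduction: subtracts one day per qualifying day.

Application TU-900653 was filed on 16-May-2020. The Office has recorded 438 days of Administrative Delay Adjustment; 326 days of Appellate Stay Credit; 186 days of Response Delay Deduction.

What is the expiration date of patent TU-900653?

Base term: filing date + 23 years → 16 May 2043.
Administrative Delay Adjustment: +438 days → 27 July 2044.
Appellate Stay Credit: +326 days → 18 June 2045.
Response Delay Deduction: −186 days → 14 December 2044.

2044-12-14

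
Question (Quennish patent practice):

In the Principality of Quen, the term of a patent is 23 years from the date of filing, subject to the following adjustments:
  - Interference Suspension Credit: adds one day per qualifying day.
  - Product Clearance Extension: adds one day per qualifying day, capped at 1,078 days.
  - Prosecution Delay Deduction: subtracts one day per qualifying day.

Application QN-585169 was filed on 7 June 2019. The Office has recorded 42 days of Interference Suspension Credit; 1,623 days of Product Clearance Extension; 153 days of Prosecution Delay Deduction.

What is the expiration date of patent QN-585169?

Base term: filing date + 23 years → 7 June 2042.
Interference Suspension Credit: +42 days → 19 July 2042.
Product Clearance Extension: 1623 days claimed exceeds the 1078-day cap, so +1078 days → 1 July 2045.
Prosecution Delay Deduction: −153 days → 29 January 2045.

2045-01-29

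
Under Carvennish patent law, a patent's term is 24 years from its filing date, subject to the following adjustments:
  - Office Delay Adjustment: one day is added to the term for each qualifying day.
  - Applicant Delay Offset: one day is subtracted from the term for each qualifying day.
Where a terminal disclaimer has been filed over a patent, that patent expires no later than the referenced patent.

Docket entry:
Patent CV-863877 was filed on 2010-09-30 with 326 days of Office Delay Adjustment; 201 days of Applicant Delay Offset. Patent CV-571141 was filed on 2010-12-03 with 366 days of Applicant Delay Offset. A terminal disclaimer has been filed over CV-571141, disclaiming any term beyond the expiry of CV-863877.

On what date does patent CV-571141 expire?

December 2, 2033

Natural term of CV-571141:
  Base: filing + 24 years → 3 December 2034.
  Applicant Delay Offset: −366 days → 2 December 2033.
Expiry of referenced patent CV-863877:
  Base: filing + 24 years → 30 September 2034.
  Office Delay Adjustment: +326 days → 22 August 2035.
  Applicant Delay Offset: −201 days → 2 February 2035.
Terminal disclaimer: CV-571141 expires on the earlier of 2 December 2033 and 2 February 2035.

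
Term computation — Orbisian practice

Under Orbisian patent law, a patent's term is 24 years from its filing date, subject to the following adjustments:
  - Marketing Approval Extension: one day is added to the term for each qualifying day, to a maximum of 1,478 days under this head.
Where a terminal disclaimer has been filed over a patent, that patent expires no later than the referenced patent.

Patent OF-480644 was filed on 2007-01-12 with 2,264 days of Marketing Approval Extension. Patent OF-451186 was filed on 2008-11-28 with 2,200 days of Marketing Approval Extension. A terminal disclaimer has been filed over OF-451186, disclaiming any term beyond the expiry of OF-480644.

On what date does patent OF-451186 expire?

January 29, 2035

Natural term of OF-451186:
  Base: filing + 24 years → 28 November 2032.
  Marketing Approval Extension: 2200 days claimed exceeds the 1478-day cap, so +1478 days → 15 December 2036.
Expiry of referenced patent OF-480644:
  Base: filing + 24 years → 12 January 2031.
  Marketing Approval Extension: 2264 days claimed exceeds the 1478-day cap, so +1478 days → 29 January 2035.
Terminal disclaimer: OF-451186 expires on the earlier of 15 December 2036 and 29 January 2035.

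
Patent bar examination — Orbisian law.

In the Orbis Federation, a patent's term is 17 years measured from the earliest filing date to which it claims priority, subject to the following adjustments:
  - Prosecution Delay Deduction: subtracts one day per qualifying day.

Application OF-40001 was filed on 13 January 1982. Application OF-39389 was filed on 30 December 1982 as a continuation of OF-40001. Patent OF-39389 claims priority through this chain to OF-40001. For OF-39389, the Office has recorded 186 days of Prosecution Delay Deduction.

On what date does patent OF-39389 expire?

Earliest priority filing: 13 January 1982.
Base term: 13 January 1982 + 17 years → 13 January 1999.
Prosecution Delay Deduction: −186 days → 11 July 1998.

1998-07-11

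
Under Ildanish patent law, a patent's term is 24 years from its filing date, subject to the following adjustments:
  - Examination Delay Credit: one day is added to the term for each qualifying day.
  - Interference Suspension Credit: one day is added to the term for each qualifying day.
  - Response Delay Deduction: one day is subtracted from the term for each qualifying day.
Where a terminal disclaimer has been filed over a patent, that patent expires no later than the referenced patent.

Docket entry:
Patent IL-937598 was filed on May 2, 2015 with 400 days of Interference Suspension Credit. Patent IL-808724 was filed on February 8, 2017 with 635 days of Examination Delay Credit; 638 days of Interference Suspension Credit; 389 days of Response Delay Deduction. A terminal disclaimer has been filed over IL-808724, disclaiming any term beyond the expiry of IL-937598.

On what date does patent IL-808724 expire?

Natural term of IL-808724:
  Base: filing + 24 years → 8 February 2041.
  Examination Delay Credit: +635 days → 5 November 2042.
  Interference Suspension Credit: +638 days → 4 August 2044.
  Response Delay Deduction: −389 days → 12 July 2043.
Expiry of referenced patent IL-937598:
  Base: filing + 24 years → 2 May 2039.
  Interference Suspension Credit: +400 days → 5 June 2040.
Terminal disclaimer: IL-808724 expires on the earlier of 12 July 2043 and 5 June 2040.

2040-06-05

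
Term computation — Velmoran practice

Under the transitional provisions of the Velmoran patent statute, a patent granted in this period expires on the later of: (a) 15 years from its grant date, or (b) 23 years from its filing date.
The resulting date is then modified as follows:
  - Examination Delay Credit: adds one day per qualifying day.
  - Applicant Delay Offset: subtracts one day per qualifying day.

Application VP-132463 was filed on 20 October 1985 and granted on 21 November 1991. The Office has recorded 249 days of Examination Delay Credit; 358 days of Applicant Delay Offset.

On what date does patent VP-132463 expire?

(a) grant + 15 years → 21 November 2006.
(b) filing + 23 years → 20 October 2008.
Later of the two: 20 October 2008.
Examination Delay Credit: +249 days → 26 June 2009.
Applicant Delay Offset: −358 days → 3 July 2008.

2008-07-03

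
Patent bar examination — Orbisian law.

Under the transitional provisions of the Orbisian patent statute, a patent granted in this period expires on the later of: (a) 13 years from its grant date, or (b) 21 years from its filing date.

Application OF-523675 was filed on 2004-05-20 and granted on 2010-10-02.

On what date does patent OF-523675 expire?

(a) grant + 13 years → 2 October 2023.
(b) filing + 21 years → 20 May 2025.
Later of the two: 20 May 2025.

2025-05-20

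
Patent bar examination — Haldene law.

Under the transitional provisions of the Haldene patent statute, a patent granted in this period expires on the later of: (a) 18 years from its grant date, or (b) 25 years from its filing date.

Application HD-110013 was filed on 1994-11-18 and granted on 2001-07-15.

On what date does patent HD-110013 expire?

(a) grant + 18 years → 15 July 2019.
(b) filing + 25 years → 18 November 2019.
Later of the two: 18 November 2019.

November 18, 2019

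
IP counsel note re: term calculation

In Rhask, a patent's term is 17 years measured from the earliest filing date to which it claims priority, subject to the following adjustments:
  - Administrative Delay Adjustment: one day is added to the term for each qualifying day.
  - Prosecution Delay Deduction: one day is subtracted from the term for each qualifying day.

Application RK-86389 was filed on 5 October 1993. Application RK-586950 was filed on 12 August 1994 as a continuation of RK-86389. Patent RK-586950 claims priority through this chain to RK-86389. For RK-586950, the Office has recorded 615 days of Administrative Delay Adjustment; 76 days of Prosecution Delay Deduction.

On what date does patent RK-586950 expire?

Earliest priority filing: 5 October 1993.
Base term: 5 October 1993 + 17 years → 5 October 2010.
Administrative Delay Adjustment: +615 days → 11 June 2012.
Prosecution Delay Deduction: −76 days → 27 March 2012.

2012-03-27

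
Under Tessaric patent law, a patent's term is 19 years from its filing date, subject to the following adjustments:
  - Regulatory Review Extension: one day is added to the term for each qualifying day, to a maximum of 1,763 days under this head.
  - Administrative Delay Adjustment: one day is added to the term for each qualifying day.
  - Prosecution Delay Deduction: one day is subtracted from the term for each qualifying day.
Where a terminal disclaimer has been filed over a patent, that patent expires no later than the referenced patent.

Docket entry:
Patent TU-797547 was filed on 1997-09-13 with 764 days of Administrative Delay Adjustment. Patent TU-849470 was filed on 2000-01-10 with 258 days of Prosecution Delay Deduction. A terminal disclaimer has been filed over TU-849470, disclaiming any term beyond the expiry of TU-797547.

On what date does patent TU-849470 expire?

Natural term of TU-849470:
  Base: filing + 19 years → 10 January 2019.
  Prosecution Delay Deduction: −258 days → 27 April 2018.
Expiry of referenced patent TU-797547:
  Base: filing + 19 years → 13 September 2016.
  Administrative Delay Adjustment: +764 days → 17 October 2018.
Terminal disclaimer: TU-849470 expires on the earlier of 27 April 2018 and 17 October 2018.

2018-04-27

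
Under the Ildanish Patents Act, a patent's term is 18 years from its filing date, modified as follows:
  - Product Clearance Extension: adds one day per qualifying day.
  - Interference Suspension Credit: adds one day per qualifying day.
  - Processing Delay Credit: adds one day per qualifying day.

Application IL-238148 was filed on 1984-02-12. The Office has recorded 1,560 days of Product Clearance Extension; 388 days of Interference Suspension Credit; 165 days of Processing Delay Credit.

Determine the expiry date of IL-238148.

November 26, 2007

Base term: filing date + 18 years → 12 February 2002.
Product Clearance Extension: +1560 days → 22 May 2006.
Interference Suspension Credit: +388 days → 14 June 2007.
Processing Delay Credit: +165 days → 26 November 2007.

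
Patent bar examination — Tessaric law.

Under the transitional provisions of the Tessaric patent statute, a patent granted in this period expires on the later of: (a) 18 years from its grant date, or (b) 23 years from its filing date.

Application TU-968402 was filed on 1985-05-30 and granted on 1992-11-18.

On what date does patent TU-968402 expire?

2010-11-18

(a) grant + 18 years → 18 November 2010.
(b) filing + 23 years → 30 May 2008.
Later of the two: 18 November 2010.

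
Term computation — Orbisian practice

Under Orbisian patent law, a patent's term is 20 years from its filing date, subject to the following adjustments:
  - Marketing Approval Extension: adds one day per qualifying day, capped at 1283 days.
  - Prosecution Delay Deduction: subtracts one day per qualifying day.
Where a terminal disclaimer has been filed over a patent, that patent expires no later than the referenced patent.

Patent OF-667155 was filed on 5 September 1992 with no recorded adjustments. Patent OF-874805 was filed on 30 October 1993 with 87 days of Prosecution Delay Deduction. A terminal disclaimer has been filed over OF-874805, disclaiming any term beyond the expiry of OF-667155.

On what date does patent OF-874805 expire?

September 5, 2012

Natural term of OF-874805:
  Base: filing + 20 years → 30 October 2013.
  Prosecution Delay Deduction: −87 days → 4 August 2013.
Expiry of referenced patent OF-667155:
  Base: filing + 20 years → 5 September 2012.
Terminal disclaimer: OF-874805 expires on the earlier of 4 August 2013 and 5 September 2012.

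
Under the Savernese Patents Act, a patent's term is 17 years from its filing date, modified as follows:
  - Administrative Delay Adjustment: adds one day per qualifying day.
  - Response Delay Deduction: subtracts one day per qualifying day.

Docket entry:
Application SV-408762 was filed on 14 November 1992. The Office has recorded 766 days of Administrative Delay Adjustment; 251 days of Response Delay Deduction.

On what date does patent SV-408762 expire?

Base term: filing date + 17 years → 14 November 2009.
Administrative Delay Adjustment: +766 days → 20 December 2011.
Response Delay Deduction: −251 days → 13 April 2011.

April 13, 2011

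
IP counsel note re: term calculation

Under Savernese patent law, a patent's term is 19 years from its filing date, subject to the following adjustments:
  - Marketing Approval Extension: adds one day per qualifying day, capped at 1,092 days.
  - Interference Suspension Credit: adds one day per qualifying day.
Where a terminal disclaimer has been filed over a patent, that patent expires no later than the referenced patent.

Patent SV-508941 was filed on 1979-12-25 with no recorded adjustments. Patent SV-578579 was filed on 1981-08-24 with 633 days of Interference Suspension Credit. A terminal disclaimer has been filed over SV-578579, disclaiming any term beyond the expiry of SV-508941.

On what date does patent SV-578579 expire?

Natural term of SV-578579:
  Base: filing + 19 years → 24 August 2000.
  Interference Suspension Credit: +633 days → 19 May 2002.
Expiry of referenced patent SV-508941:
  Base: filing + 19 years → 25 December 1998.
Terminal disclaimer: SV-578579 expires on the earlier of 19 May 2002 and 25 December 1998.

1998-12-25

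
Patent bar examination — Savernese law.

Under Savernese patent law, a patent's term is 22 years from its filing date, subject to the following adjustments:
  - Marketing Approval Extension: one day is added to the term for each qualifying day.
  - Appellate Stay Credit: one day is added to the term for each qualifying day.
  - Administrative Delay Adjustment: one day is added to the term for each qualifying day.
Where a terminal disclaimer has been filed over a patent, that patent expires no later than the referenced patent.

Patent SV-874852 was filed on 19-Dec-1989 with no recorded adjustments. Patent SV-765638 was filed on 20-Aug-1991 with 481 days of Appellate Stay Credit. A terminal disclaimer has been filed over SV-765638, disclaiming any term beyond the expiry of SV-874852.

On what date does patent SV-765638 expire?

December 19, 2011

Natural term of SV-765638:
  Base: filing + 22 years → 20 August 2013.
  Appellate Stay Credit: +481 days → 14 December 2014.
Expiry of referenced patent SV-874852:
  Base: filing + 22 years → 19 December 2011.
Terminal disclaimer: SV-765638 expires on the earlier of 14 December 2014 and 19 December 2011.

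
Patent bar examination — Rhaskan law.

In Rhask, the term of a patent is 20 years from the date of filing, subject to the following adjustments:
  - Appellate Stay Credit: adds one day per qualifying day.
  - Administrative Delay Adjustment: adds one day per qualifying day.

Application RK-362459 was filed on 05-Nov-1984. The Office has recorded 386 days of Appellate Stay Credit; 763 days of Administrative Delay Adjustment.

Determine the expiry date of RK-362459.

Base term: filing date + 20 years → 5 November 2004.
Appellate Stay Credit: +386 days → 26 November 2005.
Administrative Delay Adjustment: +763 days → 29 December 2007.

December 29, 2007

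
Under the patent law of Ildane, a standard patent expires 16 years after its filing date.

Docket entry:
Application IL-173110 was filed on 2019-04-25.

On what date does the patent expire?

Filing date + 16 years → 25 April 2035.

2035-04-25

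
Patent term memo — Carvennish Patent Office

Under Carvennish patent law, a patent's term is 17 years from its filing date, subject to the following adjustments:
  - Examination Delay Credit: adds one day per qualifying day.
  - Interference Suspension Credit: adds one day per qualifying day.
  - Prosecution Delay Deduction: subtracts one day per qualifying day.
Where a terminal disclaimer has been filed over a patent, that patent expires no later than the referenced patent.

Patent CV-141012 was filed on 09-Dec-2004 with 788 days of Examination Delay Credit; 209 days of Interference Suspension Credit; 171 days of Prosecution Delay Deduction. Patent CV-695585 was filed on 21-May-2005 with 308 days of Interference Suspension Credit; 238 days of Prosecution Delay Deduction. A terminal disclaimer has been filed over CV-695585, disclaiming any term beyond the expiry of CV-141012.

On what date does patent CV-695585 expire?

Natural term of CV-695585:
  Base: filing + 17 years → 21 May 2022.
  Interference Suspension Credit: +308 days → 25 March 2023.
  Prosecution Delay Deduction: −238 days → 30 July 2022.
Expiry of referenced patent CV-141012:
  Base: filing + 17 years → 9 December 2021.
  Examination Delay Credit: +788 days → 5 February 2024.
  Interference Suspension Credit: +209 days → 1 September 2024.
  Prosecution Delay Deduction: −171 days → 14 March 2024.
Terminal disclaimer: CV-695585 expires on the earlier of 30 July 2022 and 14 March 2024.

2022-07-30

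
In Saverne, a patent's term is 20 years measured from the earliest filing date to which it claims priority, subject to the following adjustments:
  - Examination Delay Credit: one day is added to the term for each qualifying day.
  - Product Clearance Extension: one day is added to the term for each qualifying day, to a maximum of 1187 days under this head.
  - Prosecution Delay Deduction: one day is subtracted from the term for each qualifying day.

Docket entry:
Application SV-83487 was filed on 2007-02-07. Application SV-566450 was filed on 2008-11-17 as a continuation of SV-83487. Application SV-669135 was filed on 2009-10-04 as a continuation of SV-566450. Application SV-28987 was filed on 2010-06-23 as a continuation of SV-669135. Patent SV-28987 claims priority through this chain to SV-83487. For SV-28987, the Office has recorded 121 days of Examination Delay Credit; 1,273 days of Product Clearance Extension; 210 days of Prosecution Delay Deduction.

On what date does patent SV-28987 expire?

February 9, 2030

Earliest priority filing: 7 February 2007.
Base term: 7 February 2007 + 20 years → 7 February 2027.
Examination Delay Credit: +121 days → 8 June 2027.
Product Clearance Extension: 1273 days claimed exceeds the 1187-day cap, so +1187 days → 7 September 2030.
Prosecution Delay Deduction: −210 days → 9 February 2030.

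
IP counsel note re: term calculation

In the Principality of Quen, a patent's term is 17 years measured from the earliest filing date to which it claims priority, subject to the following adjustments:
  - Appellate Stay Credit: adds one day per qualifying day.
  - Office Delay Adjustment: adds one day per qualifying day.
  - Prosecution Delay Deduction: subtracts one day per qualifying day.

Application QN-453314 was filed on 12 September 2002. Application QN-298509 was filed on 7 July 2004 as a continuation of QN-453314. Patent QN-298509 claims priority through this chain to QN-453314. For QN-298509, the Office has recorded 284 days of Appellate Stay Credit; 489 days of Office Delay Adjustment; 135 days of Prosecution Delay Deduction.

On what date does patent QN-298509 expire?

2021-06-11

Earliest priority filing: 12 September 2002.
Base term: 12 September 2002 + 17 years → 12 September 2019.
Appellate Stay Credit: +284 days → 22 June 2020.
Office Delay Adjustment: +489 days → 24 October 2021.
Prosecution Delay Deduction: −135 days → 11 June 2021.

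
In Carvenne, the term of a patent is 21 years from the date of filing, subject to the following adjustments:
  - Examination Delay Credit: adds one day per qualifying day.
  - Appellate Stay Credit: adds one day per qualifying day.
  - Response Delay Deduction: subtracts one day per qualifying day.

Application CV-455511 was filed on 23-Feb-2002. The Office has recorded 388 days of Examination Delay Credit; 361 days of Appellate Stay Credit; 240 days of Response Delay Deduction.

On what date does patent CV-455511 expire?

2024-07-16

Base term: filing date + 21 years → 23 February 2023.
Examination Delay Credit: +388 days → 17 March 2024.
Appellate Stay Credit: +361 days → 13 March 2025.
Response Delay Deduction: −240 days → 16 July 2024.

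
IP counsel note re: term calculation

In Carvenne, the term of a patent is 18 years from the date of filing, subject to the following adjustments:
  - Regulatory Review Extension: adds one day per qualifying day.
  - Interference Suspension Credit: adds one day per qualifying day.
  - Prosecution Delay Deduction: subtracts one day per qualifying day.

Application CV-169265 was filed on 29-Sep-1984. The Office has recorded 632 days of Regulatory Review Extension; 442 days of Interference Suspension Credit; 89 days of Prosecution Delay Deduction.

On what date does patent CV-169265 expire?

Base term: filing date + 18 years → 29 September 2002.
Regulatory Review Extension: +632 days → 22 June 2004.
Interference Suspension Credit: +442 days → 7 September 2005.
Prosecution Delay Deduction: −89 days → 10 June 2005.

2005-06-10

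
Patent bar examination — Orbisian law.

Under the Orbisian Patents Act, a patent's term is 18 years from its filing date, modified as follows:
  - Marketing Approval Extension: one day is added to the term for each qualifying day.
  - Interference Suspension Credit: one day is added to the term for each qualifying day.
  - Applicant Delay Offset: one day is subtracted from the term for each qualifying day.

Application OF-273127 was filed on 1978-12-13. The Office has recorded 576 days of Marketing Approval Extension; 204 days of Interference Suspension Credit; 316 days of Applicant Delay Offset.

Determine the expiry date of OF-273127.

Base term: filing date + 18 years → 13 December 1996.
Marketing Approval Extension: +576 days → 12 July 1998.
Interference Suspension Credit: +204 days → 1 February 1999.
Applicant Delay Offset: −316 days → 22 March 1998.

March 22, 1998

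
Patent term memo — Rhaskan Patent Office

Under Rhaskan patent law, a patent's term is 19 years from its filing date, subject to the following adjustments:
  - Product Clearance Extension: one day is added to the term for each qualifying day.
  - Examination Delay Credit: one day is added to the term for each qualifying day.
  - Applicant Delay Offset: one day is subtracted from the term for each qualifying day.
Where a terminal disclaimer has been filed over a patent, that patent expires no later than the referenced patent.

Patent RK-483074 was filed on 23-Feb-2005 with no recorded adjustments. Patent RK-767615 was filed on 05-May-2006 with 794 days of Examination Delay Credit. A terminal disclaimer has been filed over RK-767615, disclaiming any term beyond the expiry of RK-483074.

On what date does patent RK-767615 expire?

2024-02-23

Natural term of RK-767615:
  Base: filing + 19 years → 5 May 2025.
  Examination Delay Credit: +794 days → 8 July 2027.
Expiry of referenced patent RK-483074:
  Base: filing + 19 years → 23 February 2024.
Terminal disclaimer: RK-767615 expires on the earlier of 8 July 2027 and 23 February 2024.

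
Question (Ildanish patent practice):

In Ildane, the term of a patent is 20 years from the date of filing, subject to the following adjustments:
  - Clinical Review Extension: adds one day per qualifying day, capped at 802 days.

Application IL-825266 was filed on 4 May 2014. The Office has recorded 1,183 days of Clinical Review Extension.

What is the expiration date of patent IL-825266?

July 14, 2036

Base term: filing date + 20 years → 4 May 2034.
Clinical Review Extension: 1183 days claimed exceeds the 802-day cap, so +802 days → 14 July 2036.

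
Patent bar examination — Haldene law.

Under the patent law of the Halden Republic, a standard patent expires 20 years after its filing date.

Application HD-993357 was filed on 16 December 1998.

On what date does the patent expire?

Filing date + 20 years → 16 December 2018.

December 16, 2018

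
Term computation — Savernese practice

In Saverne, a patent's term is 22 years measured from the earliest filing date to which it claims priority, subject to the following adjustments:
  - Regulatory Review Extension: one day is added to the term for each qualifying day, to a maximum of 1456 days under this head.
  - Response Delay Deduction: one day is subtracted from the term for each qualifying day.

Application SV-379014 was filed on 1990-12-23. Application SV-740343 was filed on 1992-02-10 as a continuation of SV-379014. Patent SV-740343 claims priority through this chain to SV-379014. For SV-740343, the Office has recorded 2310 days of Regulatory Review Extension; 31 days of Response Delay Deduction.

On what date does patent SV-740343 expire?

November 17, 2016

Earliest priority filing: 23 December 1990.
Base term: 23 December 1990 + 22 years → 23 December 2012.
Regulatory Review Extension: 2310 days claimed exceeds the 1456-day cap, so +1456 days → 18 December 2016.
Response Delay Deduction: −31 days → 17 November 2016.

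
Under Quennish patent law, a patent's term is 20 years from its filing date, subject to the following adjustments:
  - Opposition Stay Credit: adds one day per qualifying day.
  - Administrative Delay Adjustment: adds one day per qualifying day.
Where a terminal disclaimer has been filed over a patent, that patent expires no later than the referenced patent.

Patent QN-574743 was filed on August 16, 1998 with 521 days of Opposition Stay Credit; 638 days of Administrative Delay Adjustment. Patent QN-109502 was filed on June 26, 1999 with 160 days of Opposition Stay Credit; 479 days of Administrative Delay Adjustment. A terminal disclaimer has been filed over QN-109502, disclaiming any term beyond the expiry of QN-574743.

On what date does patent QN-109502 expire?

Natural term of QN-109502:
  Base: filing + 20 years → 26 June 2019.
  Opposition Stay Credit: +160 days → 3 December 2019.
  Administrative Delay Adjustment: +479 days → 26 March 2021.
Expiry of referenced patent QN-574743:
  Base: filing + 20 years → 16 August 2018.
  Opposition Stay Credit: +521 days → 19 January 2020.
  Administrative Delay Adjustment: +638 days → 18 October 2021.
Terminal disclaimer: QN-109502 expires on the earlier of 26 March 2021 and 18 October 2021.

March 26, 2021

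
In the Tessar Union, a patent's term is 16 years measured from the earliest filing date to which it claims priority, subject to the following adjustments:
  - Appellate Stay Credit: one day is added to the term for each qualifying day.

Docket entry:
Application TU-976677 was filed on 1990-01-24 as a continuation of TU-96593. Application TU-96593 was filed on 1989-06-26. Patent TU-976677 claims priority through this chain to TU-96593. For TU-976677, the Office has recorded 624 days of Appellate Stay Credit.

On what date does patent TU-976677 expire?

Earliest priority filing: 26 June 1989.
Base term: 26 June 1989 + 16 years → 26 June 2005.
Appellate Stay Credit: +624 days → 12 March 2007.

2007-03-12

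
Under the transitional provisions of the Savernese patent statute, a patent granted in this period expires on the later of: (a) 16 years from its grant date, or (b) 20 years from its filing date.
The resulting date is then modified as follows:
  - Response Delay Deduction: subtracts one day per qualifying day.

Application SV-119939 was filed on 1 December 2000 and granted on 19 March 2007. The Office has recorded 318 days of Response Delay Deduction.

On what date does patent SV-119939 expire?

(a) grant + 16 years → 19 March 2023.
(b) filing + 20 years → 1 December 2020.
Later of the two: 19 March 2023.
Response Delay Deduction: −318 days → 5 May 2022.

May 5, 2022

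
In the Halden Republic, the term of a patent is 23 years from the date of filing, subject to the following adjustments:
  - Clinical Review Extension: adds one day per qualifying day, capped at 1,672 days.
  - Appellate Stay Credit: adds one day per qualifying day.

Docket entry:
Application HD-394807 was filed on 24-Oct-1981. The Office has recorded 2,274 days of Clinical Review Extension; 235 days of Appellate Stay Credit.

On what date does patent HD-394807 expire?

Base term: filing date + 23 years → 24 October 2004.
Clinical Review Extension: 2274 days claimed exceeds the 1672-day cap, so +1672 days → 23 May 2009.
Appellate Stay Credit: +235 days → 13 January 2010.

January 13, 2010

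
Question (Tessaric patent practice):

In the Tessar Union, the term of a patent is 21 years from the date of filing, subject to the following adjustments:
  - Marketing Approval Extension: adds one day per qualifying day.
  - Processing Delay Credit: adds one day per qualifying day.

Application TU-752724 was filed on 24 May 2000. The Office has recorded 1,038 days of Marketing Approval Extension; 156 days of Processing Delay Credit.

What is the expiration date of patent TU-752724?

Base term: filing date + 21 years → 24 May 2021.
Marketing Approval Extension: +1038 days → 27 March 2024.
Processing Delay Credit: +156 days → 30 August 2024.

August 30, 2024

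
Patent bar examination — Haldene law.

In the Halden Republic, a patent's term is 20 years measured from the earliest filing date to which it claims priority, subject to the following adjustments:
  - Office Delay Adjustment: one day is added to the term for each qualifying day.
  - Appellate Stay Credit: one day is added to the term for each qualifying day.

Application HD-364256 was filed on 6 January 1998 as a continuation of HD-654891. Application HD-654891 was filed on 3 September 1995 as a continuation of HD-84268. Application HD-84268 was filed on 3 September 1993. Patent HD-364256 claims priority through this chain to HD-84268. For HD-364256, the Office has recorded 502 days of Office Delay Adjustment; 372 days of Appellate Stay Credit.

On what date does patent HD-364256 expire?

Earliest priority filing: 3 September 1993.
Base term: 3 September 1993 + 20 years → 3 September 2013.
Office Delay Adjustment: +502 days → 18 January 2015.
Appellate Stay Credit: +372 days → 25 January 2016.

2016-01-25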